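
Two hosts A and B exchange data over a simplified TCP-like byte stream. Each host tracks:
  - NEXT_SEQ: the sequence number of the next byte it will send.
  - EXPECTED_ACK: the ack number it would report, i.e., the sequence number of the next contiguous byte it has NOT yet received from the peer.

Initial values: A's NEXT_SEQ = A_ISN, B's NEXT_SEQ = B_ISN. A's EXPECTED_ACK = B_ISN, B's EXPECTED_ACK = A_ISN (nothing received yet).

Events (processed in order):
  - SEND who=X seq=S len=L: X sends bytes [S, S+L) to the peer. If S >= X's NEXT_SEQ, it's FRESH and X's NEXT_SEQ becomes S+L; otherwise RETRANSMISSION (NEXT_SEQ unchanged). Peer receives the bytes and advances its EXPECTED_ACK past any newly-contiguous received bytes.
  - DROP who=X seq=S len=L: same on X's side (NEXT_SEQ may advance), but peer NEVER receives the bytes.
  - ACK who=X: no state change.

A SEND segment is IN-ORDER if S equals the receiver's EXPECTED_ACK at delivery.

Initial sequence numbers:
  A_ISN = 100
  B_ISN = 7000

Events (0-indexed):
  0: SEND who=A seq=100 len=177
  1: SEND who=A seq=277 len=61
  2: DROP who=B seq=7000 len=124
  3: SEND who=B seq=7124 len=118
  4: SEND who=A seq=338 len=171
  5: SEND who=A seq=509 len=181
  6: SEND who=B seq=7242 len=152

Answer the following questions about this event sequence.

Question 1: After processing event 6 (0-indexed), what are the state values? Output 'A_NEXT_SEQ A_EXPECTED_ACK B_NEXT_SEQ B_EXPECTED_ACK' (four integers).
After event 0: A_seq=277 A_ack=7000 B_seq=7000 B_ack=277
After event 1: A_seq=338 A_ack=7000 B_seq=7000 B_ack=338
After event 2: A_seq=338 A_ack=7000 B_seq=7124 B_ack=338
After event 3: A_seq=338 A_ack=7000 B_seq=7242 B_ack=338
After event 4: A_seq=509 A_ack=7000 B_seq=7242 B_ack=509
After event 5: A_seq=690 A_ack=7000 B_seq=7242 B_ack=690
After event 6: A_seq=690 A_ack=7000 B_seq=7394 B_ack=690

690 7000 7394 690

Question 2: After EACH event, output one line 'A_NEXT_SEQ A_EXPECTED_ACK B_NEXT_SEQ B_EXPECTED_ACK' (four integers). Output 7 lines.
277 7000 7000 277
338 7000 7000 338
338 7000 7124 338
338 7000 7242 338
509 7000 7242 509
690 7000 7242 690
690 7000 7394 690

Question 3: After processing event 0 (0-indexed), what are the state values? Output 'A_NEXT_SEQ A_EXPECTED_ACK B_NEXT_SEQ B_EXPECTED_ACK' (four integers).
After event 0: A_seq=277 A_ack=7000 B_seq=7000 B_ack=277

277 7000 7000 277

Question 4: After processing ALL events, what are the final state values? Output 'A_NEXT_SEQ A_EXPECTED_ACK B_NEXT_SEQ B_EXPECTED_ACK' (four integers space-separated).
After event 0: A_seq=277 A_ack=7000 B_seq=7000 B_ack=277
After event 1: A_seq=338 A_ack=7000 B_seq=7000 B_ack=338
After event 2: A_seq=338 A_ack=7000 B_seq=7124 B_ack=338
After event 3: A_seq=338 A_ack=7000 B_seq=7242 B_ack=338
After event 4: A_seq=509 A_ack=7000 B_seq=7242 B_ack=509
After event 5: A_seq=690 A_ack=7000 B_seq=7242 B_ack=690
After event 6: A_seq=690 A_ack=7000 B_seq=7394 B_ack=690

Answer: 690 7000 7394 690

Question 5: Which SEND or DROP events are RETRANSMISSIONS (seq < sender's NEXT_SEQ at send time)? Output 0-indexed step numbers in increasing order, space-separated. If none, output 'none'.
Step 0: SEND seq=100 -> fresh
Step 1: SEND seq=277 -> fresh
Step 2: DROP seq=7000 -> fresh
Step 3: SEND seq=7124 -> fresh
Step 4: SEND seq=338 -> fresh
Step 5: SEND seq=509 -> fresh
Step 6: SEND seq=7242 -> fresh

Answer: none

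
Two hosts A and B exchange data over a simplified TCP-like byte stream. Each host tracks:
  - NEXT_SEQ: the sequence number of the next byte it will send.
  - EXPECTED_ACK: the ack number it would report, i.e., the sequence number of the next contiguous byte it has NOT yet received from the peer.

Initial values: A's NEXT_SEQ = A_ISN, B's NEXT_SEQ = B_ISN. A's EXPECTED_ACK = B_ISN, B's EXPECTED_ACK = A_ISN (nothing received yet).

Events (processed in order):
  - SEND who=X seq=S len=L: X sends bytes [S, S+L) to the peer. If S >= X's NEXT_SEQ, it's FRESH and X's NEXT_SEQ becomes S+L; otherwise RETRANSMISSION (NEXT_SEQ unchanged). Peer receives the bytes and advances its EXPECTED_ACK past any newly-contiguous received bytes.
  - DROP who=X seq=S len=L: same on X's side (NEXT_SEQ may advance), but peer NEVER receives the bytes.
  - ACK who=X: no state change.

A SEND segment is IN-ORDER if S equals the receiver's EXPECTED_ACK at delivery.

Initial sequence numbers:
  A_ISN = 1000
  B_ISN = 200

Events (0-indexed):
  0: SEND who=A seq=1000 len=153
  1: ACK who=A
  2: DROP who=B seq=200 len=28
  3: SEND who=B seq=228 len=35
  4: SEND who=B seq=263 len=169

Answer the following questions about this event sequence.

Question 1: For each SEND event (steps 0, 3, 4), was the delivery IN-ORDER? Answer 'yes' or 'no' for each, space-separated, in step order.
Answer: yes no no

Derivation:
Step 0: SEND seq=1000 -> in-order
Step 3: SEND seq=228 -> out-of-order
Step 4: SEND seq=263 -> out-of-order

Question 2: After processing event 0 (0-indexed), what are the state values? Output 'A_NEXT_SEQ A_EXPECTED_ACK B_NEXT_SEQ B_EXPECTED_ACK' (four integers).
After event 0: A_seq=1153 A_ack=200 B_seq=200 B_ack=1153

1153 200 200 1153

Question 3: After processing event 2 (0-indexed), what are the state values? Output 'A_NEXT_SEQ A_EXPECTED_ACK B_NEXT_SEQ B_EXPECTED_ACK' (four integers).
After event 0: A_seq=1153 A_ack=200 B_seq=200 B_ack=1153
After event 1: A_seq=1153 A_ack=200 B_seq=200 B_ack=1153
After event 2: A_seq=1153 A_ack=200 B_seq=228 B_ack=1153

1153 200 228 1153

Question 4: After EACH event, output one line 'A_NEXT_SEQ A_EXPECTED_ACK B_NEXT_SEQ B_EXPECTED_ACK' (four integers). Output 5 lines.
1153 200 200 1153
1153 200 200 1153
1153 200 228 1153
1153 200 263 1153
1153 200 432 1153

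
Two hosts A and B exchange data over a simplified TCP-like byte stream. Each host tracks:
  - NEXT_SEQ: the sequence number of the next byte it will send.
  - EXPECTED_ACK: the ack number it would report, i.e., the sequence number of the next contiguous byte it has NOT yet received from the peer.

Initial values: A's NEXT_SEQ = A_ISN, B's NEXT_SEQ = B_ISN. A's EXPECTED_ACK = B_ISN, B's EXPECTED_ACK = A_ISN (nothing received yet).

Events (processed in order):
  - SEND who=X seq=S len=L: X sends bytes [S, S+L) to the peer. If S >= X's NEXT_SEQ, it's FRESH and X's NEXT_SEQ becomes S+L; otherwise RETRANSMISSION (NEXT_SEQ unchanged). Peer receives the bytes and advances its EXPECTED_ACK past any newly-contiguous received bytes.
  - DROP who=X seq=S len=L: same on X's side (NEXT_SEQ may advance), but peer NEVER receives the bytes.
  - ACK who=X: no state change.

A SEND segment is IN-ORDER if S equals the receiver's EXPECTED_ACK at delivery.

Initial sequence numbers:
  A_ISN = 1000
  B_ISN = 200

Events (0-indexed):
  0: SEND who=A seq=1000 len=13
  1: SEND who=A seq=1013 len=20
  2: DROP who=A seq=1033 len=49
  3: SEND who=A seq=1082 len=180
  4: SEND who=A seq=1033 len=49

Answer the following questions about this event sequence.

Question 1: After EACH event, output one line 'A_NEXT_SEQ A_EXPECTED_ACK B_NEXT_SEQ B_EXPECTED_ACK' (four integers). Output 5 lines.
1013 200 200 1013
1033 200 200 1033
1082 200 200 1033
1262 200 200 1033
1262 200 200 1262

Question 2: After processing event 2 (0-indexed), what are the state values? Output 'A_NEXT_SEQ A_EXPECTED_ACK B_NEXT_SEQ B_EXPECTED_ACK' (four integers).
After event 0: A_seq=1013 A_ack=200 B_seq=200 B_ack=1013
After event 1: A_seq=1033 A_ack=200 B_seq=200 B_ack=1033
After event 2: A_seq=1082 A_ack=200 B_seq=200 B_ack=1033

1082 200 200 1033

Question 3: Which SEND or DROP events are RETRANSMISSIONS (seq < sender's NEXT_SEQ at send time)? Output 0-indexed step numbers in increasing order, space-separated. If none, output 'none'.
Step 0: SEND seq=1000 -> fresh
Step 1: SEND seq=1013 -> fresh
Step 2: DROP seq=1033 -> fresh
Step 3: SEND seq=1082 -> fresh
Step 4: SEND seq=1033 -> retransmit

Answer: 4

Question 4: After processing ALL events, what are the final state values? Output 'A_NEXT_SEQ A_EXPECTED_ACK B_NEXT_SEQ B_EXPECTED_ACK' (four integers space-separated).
Answer: 1262 200 200 1262

Derivation:
After event 0: A_seq=1013 A_ack=200 B_seq=200 B_ack=1013
After event 1: A_seq=1033 A_ack=200 B_seq=200 B_ack=1033
After event 2: A_seq=1082 A_ack=200 B_seq=200 B_ack=1033
After event 3: A_seq=1262 A_ack=200 B_seq=200 B_ack=1033
After event 4: A_seq=1262 A_ack=200 B_seq=200 B_ack=1262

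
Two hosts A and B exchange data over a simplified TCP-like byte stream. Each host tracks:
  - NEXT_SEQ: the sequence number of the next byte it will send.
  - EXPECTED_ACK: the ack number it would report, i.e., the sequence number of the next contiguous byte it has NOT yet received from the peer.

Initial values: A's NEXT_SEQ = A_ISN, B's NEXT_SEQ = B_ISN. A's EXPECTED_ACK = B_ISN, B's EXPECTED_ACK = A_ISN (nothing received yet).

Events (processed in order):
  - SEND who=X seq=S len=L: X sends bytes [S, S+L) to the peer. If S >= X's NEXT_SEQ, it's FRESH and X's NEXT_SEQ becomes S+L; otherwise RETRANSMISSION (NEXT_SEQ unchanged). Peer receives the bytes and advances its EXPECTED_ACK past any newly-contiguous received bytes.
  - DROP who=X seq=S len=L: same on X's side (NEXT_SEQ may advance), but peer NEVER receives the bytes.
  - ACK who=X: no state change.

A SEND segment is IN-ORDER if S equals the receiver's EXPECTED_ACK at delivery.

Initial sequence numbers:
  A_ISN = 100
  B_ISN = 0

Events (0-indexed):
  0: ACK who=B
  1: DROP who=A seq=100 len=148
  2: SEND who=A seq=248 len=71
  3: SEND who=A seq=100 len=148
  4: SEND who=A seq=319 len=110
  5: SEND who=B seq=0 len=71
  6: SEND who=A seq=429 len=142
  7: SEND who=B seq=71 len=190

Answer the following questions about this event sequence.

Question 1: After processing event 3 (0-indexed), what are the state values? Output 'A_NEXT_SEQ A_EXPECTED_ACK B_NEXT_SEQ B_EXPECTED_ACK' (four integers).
After event 0: A_seq=100 A_ack=0 B_seq=0 B_ack=100
After event 1: A_seq=248 A_ack=0 B_seq=0 B_ack=100
After event 2: A_seq=319 A_ack=0 B_seq=0 B_ack=100
After event 3: A_seq=319 A_ack=0 B_seq=0 B_ack=319

319 0 0 319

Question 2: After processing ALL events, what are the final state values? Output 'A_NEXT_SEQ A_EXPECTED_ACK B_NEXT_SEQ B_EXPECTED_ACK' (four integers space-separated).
After event 0: A_seq=100 A_ack=0 B_seq=0 B_ack=100
After event 1: A_seq=248 A_ack=0 B_seq=0 B_ack=100
After event 2: A_seq=319 A_ack=0 B_seq=0 B_ack=100
After event 3: A_seq=319 A_ack=0 B_seq=0 B_ack=319
After event 4: A_seq=429 A_ack=0 B_seq=0 B_ack=429
After event 5: A_seq=429 A_ack=71 B_seq=71 B_ack=429
After event 6: A_seq=571 A_ack=71 B_seq=71 B_ack=571
After event 7: A_seq=571 A_ack=261 B_seq=261 B_ack=571

Answer: 571 261 261 571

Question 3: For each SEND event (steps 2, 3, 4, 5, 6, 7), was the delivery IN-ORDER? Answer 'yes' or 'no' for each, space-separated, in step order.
Step 2: SEND seq=248 -> out-of-order
Step 3: SEND seq=100 -> in-order
Step 4: SEND seq=319 -> in-order
Step 5: SEND seq=0 -> in-order
Step 6: SEND seq=429 -> in-order
Step 7: SEND seq=71 -> in-order

Answer: no yes yes yes yes yes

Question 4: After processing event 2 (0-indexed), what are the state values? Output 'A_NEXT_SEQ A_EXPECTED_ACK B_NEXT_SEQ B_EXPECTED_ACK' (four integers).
After event 0: A_seq=100 A_ack=0 B_seq=0 B_ack=100
After event 1: A_seq=248 A_ack=0 B_seq=0 B_ack=100
After event 2: A_seq=319 A_ack=0 B_seq=0 B_ack=100

319 0 0 100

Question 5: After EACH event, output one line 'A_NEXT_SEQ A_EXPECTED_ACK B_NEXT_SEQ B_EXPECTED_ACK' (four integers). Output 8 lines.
100 0 0 100
248 0 0 100
319 0 0 100
319 0 0 319
429 0 0 429
429 71 71 429
571 71 71 571
571 261 261 571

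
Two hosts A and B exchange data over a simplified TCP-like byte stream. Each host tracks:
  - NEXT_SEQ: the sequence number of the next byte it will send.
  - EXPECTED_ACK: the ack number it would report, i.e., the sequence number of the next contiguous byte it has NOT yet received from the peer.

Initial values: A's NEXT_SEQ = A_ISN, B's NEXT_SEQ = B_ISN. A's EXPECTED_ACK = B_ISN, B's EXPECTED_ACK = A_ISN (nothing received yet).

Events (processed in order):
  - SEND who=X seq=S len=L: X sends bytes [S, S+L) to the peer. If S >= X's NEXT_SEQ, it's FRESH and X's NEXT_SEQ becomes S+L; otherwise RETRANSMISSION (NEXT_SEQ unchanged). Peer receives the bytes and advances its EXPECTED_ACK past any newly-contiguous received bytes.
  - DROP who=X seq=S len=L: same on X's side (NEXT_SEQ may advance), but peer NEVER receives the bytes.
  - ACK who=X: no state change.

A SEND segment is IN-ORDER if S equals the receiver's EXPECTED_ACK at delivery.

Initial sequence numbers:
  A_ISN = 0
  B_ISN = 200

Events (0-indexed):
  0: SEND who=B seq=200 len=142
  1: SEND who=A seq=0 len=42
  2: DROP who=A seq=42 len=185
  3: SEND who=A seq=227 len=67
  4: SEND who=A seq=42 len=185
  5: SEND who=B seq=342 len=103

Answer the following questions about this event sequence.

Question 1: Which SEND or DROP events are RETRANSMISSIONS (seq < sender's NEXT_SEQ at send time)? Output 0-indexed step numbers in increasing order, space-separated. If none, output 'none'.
Step 0: SEND seq=200 -> fresh
Step 1: SEND seq=0 -> fresh
Step 2: DROP seq=42 -> fresh
Step 3: SEND seq=227 -> fresh
Step 4: SEND seq=42 -> retransmit
Step 5: SEND seq=342 -> fresh

Answer: 4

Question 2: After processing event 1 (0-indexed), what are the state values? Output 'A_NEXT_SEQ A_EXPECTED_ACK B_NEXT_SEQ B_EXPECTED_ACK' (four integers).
After event 0: A_seq=0 A_ack=342 B_seq=342 B_ack=0
After event 1: A_seq=42 A_ack=342 B_seq=342 B_ack=42

42 342 342 42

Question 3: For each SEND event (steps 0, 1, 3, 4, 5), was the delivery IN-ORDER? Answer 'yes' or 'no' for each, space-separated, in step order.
Step 0: SEND seq=200 -> in-order
Step 1: SEND seq=0 -> in-order
Step 3: SEND seq=227 -> out-of-order
Step 4: SEND seq=42 -> in-order
Step 5: SEND seq=342 -> in-order

Answer: yes yes no yes yes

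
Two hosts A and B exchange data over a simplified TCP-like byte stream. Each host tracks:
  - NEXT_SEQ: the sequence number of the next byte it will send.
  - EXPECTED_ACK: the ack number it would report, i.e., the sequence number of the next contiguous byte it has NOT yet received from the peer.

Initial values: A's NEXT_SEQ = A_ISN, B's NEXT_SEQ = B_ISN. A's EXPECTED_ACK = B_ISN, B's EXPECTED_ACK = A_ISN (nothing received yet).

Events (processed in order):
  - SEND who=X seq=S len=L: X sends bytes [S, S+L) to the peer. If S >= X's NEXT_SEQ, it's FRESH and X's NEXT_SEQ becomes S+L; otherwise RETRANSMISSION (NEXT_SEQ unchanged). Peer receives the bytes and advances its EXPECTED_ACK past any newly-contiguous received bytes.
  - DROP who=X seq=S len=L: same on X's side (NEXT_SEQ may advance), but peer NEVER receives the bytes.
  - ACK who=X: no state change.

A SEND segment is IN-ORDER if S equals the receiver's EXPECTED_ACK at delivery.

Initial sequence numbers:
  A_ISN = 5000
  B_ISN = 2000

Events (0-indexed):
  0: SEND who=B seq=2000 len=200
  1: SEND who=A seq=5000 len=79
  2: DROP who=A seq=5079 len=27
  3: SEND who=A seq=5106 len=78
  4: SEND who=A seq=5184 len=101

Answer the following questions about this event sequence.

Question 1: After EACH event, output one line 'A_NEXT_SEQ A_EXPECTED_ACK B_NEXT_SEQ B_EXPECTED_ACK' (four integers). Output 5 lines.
5000 2200 2200 5000
5079 2200 2200 5079
5106 2200 2200 5079
5184 2200 2200 5079
5285 2200 2200 5079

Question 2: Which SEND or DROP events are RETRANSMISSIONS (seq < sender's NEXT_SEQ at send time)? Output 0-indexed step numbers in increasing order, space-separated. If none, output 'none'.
Answer: none

Derivation:
Step 0: SEND seq=2000 -> fresh
Step 1: SEND seq=5000 -> fresh
Step 2: DROP seq=5079 -> fresh
Step 3: SEND seq=5106 -> fresh
Step 4: SEND seq=5184 -> fresh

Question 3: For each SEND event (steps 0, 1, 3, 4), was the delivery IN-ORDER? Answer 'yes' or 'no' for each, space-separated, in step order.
Answer: yes yes no no

Derivation:
Step 0: SEND seq=2000 -> in-order
Step 1: SEND seq=5000 -> in-order
Step 3: SEND seq=5106 -> out-of-order
Step 4: SEND seq=5184 -> out-of-order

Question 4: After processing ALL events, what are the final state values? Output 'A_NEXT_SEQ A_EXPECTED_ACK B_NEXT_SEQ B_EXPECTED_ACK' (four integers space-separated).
After event 0: A_seq=5000 A_ack=2200 B_seq=2200 B_ack=5000
After event 1: A_seq=5079 A_ack=2200 B_seq=2200 B_ack=5079
After event 2: A_seq=5106 A_ack=2200 B_seq=2200 B_ack=5079
After event 3: A_seq=5184 A_ack=2200 B_seq=2200 B_ack=5079
After event 4: A_seq=5285 A_ack=2200 B_seq=2200 B_ack=5079

Answer: 5285 2200 2200 5079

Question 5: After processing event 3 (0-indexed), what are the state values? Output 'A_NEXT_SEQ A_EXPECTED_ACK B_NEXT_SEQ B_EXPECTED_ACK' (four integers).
After event 0: A_seq=5000 A_ack=2200 B_seq=2200 B_ack=5000
After event 1: A_seq=5079 A_ack=2200 B_seq=2200 B_ack=5079
After event 2: A_seq=5106 A_ack=2200 B_seq=2200 B_ack=5079
After event 3: A_seq=5184 A_ack=2200 B_seq=2200 B_ack=5079

5184 2200 2200 5079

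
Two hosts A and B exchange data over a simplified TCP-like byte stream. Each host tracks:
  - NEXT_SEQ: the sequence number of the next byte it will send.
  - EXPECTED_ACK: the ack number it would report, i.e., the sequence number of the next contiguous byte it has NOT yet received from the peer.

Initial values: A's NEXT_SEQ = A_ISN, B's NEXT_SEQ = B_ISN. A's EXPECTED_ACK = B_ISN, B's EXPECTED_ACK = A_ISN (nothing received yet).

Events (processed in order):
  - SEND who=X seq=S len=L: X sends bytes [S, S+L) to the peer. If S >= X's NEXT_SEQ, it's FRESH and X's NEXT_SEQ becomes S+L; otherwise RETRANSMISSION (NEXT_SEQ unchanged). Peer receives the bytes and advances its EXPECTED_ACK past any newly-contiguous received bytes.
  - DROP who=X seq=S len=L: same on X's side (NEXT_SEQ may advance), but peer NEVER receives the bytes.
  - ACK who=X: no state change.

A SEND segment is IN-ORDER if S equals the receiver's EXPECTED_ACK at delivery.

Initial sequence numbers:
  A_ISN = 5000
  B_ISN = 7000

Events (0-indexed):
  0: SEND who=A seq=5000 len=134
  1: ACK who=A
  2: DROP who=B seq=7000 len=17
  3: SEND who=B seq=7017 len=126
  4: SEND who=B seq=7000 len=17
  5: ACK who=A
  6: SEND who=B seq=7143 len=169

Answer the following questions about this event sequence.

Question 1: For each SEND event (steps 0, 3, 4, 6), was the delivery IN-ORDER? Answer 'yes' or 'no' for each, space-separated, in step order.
Answer: yes no yes yes

Derivation:
Step 0: SEND seq=5000 -> in-order
Step 3: SEND seq=7017 -> out-of-order
Step 4: SEND seq=7000 -> in-order
Step 6: SEND seq=7143 -> in-order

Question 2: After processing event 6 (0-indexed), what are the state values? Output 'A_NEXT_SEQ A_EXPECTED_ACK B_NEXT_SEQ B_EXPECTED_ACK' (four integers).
After event 0: A_seq=5134 A_ack=7000 B_seq=7000 B_ack=5134
After event 1: A_seq=5134 A_ack=7000 B_seq=7000 B_ack=5134
After event 2: A_seq=5134 A_ack=7000 B_seq=7017 B_ack=5134
After event 3: A_seq=5134 A_ack=7000 B_seq=7143 B_ack=5134
After event 4: A_seq=5134 A_ack=7143 B_seq=7143 B_ack=5134
After event 5: A_seq=5134 A_ack=7143 B_seq=7143 B_ack=5134
After event 6: A_seq=5134 A_ack=7312 B_seq=7312 B_ack=5134

5134 7312 7312 5134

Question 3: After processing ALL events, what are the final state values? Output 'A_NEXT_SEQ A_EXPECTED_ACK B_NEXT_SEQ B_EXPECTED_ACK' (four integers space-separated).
After event 0: A_seq=5134 A_ack=7000 B_seq=7000 B_ack=5134
After event 1: A_seq=5134 A_ack=7000 B_seq=7000 B_ack=5134
After event 2: A_seq=5134 A_ack=7000 B_seq=7017 B_ack=5134
After event 3: A_seq=5134 A_ack=7000 B_seq=7143 B_ack=5134
After event 4: A_seq=5134 A_ack=7143 B_seq=7143 B_ack=5134
After event 5: A_seq=5134 A_ack=7143 B_seq=7143 B_ack=5134
After event 6: A_seq=5134 A_ack=7312 B_seq=7312 B_ack=5134

Answer: 5134 7312 7312 5134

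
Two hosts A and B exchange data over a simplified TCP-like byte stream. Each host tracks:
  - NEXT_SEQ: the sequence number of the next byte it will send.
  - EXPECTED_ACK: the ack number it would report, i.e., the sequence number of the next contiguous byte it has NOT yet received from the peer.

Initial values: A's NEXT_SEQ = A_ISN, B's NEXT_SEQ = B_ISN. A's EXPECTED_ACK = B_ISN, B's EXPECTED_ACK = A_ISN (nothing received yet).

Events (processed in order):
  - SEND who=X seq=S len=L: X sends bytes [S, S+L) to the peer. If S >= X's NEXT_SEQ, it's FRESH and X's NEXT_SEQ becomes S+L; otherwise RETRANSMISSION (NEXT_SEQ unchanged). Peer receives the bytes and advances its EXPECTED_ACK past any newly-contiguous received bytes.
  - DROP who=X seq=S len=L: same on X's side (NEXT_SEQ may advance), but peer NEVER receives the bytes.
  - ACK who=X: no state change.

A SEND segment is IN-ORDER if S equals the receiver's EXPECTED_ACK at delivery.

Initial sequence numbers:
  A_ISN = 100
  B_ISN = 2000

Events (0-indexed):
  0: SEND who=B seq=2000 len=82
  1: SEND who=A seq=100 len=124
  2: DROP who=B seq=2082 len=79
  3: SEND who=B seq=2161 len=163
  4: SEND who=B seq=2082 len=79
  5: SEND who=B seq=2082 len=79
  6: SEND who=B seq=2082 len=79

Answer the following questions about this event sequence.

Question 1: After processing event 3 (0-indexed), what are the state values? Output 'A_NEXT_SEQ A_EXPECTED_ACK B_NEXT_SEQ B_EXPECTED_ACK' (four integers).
After event 0: A_seq=100 A_ack=2082 B_seq=2082 B_ack=100
After event 1: A_seq=224 A_ack=2082 B_seq=2082 B_ack=224
After event 2: A_seq=224 A_ack=2082 B_seq=2161 B_ack=224
After event 3: A_seq=224 A_ack=2082 B_seq=2324 B_ack=224

224 2082 2324 224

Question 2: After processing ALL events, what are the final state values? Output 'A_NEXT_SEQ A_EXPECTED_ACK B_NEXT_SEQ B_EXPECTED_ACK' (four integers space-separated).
Answer: 224 2324 2324 224

Derivation:
After event 0: A_seq=100 A_ack=2082 B_seq=2082 B_ack=100
After event 1: A_seq=224 A_ack=2082 B_seq=2082 B_ack=224
After event 2: A_seq=224 A_ack=2082 B_seq=2161 B_ack=224
After event 3: A_seq=224 A_ack=2082 B_seq=2324 B_ack=224
After event 4: A_seq=224 A_ack=2324 B_seq=2324 B_ack=224
After event 5: A_seq=224 A_ack=2324 B_seq=2324 B_ack=224
After event 6: A_seq=224 A_ack=2324 B_seq=2324 B_ack=224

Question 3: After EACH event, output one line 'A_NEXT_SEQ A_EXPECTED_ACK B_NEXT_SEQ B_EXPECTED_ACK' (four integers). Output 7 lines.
100 2082 2082 100
224 2082 2082 224
224 2082 2161 224
224 2082 2324 224
224 2324 2324 224
224 2324 2324 224
224 2324 2324 224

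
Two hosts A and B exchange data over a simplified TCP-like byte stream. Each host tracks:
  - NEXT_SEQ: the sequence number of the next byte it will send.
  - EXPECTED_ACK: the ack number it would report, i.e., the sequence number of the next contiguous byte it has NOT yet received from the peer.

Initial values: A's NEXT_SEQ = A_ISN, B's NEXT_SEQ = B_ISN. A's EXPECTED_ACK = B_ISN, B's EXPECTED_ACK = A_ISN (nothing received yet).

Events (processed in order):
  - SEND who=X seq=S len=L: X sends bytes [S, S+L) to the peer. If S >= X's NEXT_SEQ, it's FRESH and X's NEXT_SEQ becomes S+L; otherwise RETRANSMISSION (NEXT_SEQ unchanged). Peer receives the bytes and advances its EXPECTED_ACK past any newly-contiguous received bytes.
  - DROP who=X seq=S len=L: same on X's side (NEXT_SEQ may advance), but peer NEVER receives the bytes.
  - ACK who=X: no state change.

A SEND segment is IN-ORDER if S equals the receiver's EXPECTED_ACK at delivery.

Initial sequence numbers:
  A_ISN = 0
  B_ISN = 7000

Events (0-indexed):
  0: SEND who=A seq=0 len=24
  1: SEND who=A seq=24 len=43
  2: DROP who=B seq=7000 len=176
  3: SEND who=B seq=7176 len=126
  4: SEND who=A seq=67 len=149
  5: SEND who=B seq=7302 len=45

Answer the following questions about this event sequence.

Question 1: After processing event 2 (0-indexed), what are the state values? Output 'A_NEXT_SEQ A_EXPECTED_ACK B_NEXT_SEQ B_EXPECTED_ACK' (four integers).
After event 0: A_seq=24 A_ack=7000 B_seq=7000 B_ack=24
After event 1: A_seq=67 A_ack=7000 B_seq=7000 B_ack=67
After event 2: A_seq=67 A_ack=7000 B_seq=7176 B_ack=67

67 7000 7176 67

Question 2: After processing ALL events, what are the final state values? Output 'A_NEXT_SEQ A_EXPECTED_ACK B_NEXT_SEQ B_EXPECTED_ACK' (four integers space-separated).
After event 0: A_seq=24 A_ack=7000 B_seq=7000 B_ack=24
After event 1: A_seq=67 A_ack=7000 B_seq=7000 B_ack=67
After event 2: A_seq=67 A_ack=7000 B_seq=7176 B_ack=67
After event 3: A_seq=67 A_ack=7000 B_seq=7302 B_ack=67
After event 4: A_seq=216 A_ack=7000 B_seq=7302 B_ack=216
After event 5: A_seq=216 A_ack=7000 B_seq=7347 B_ack=216

Answer: 216 7000 7347 216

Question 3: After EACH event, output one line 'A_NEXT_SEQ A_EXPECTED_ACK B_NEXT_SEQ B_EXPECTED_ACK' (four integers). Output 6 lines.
24 7000 7000 24
67 7000 7000 67
67 7000 7176 67
67 7000 7302 67
216 7000 7302 216
216 7000 7347 216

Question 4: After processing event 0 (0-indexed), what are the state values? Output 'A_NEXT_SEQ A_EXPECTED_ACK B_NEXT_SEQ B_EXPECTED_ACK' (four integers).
After event 0: A_seq=24 A_ack=7000 B_seq=7000 B_ack=24

24 7000 7000 24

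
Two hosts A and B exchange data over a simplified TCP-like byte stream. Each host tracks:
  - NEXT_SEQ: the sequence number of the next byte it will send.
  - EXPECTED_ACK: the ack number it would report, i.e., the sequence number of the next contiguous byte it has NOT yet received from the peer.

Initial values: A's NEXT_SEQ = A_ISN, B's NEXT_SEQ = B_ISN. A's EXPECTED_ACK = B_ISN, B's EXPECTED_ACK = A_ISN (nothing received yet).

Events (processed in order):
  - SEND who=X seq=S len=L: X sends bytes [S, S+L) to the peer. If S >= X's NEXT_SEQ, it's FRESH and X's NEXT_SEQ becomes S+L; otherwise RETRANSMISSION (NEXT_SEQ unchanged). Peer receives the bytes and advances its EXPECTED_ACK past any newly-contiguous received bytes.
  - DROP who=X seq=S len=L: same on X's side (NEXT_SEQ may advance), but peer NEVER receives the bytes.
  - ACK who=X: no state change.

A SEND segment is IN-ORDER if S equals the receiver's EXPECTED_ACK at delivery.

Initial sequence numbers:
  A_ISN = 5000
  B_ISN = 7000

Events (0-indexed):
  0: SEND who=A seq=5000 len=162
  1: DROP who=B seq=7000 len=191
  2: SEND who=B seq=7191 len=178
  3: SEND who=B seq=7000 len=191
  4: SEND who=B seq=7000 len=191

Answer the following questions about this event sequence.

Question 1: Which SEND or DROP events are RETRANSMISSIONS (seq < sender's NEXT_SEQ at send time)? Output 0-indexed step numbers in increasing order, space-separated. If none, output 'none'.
Answer: 3 4

Derivation:
Step 0: SEND seq=5000 -> fresh
Step 1: DROP seq=7000 -> fresh
Step 2: SEND seq=7191 -> fresh
Step 3: SEND seq=7000 -> retransmit
Step 4: SEND seq=7000 -> retransmit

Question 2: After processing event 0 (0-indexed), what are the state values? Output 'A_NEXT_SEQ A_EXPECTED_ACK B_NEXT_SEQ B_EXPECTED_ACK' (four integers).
After event 0: A_seq=5162 A_ack=7000 B_seq=7000 B_ack=5162

5162 7000 7000 5162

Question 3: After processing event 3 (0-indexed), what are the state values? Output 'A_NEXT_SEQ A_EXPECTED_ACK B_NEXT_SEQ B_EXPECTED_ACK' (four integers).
After event 0: A_seq=5162 A_ack=7000 B_seq=7000 B_ack=5162
After event 1: A_seq=5162 A_ack=7000 B_seq=7191 B_ack=5162
After event 2: A_seq=5162 A_ack=7000 B_seq=7369 B_ack=5162
After event 3: A_seq=5162 A_ack=7369 B_seq=7369 B_ack=5162

5162 7369 7369 5162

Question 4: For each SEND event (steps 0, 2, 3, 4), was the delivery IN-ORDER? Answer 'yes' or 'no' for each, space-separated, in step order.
Answer: yes no yes no

Derivation:
Step 0: SEND seq=5000 -> in-order
Step 2: SEND seq=7191 -> out-of-order
Step 3: SEND seq=7000 -> in-order
Step 4: SEND seq=7000 -> out-of-order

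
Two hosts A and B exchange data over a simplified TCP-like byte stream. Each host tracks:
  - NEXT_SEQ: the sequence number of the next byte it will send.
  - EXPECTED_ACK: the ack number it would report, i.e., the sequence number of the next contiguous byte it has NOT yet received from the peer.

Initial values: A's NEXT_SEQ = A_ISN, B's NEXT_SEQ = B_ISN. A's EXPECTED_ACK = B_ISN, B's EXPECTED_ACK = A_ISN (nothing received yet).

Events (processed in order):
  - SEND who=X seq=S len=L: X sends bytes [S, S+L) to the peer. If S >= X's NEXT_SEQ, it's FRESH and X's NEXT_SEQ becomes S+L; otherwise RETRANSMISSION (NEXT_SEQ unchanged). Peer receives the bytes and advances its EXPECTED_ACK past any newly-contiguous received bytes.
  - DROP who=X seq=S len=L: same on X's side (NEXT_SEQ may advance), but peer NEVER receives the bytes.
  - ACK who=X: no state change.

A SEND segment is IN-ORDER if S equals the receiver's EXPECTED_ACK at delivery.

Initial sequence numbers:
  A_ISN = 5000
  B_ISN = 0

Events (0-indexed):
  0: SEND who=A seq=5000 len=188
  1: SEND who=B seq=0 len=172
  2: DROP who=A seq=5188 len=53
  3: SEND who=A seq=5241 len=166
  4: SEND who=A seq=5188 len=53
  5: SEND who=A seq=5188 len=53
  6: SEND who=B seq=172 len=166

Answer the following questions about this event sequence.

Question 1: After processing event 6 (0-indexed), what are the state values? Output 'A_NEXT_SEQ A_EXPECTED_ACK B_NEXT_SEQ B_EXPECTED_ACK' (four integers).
After event 0: A_seq=5188 A_ack=0 B_seq=0 B_ack=5188
After event 1: A_seq=5188 A_ack=172 B_seq=172 B_ack=5188
After event 2: A_seq=5241 A_ack=172 B_seq=172 B_ack=5188
After event 3: A_seq=5407 A_ack=172 B_seq=172 B_ack=5188
After event 4: A_seq=5407 A_ack=172 B_seq=172 B_ack=5407
After event 5: A_seq=5407 A_ack=172 B_seq=172 B_ack=5407
After event 6: A_seq=5407 A_ack=338 B_seq=338 B_ack=5407

5407 338 338 5407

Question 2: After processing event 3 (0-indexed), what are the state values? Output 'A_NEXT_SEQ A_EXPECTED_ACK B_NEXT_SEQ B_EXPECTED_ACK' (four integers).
After event 0: A_seq=5188 A_ack=0 B_seq=0 B_ack=5188
After event 1: A_seq=5188 A_ack=172 B_seq=172 B_ack=5188
After event 2: A_seq=5241 A_ack=172 B_seq=172 B_ack=5188
After event 3: A_seq=5407 A_ack=172 B_seq=172 B_ack=5188

5407 172 172 5188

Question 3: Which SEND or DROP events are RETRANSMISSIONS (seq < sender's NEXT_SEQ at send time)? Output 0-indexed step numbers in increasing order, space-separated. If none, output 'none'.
Step 0: SEND seq=5000 -> fresh
Step 1: SEND seq=0 -> fresh
Step 2: DROP seq=5188 -> fresh
Step 3: SEND seq=5241 -> fresh
Step 4: SEND seq=5188 -> retransmit
Step 5: SEND seq=5188 -> retransmit
Step 6: SEND seq=172 -> fresh

Answer: 4 5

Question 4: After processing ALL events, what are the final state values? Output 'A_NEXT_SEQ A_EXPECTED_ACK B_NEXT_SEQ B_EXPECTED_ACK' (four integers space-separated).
Answer: 5407 338 338 5407

Derivation:
After event 0: A_seq=5188 A_ack=0 B_seq=0 B_ack=5188
After event 1: A_seq=5188 A_ack=172 B_seq=172 B_ack=5188
After event 2: A_seq=5241 A_ack=172 B_seq=172 B_ack=5188
After event 3: A_seq=5407 A_ack=172 B_seq=172 B_ack=5188
After event 4: A_seq=5407 A_ack=172 B_seq=172 B_ack=5407
After event 5: A_seq=5407 A_ack=172 B_seq=172 B_ack=5407
After event 6: A_seq=5407 A_ack=338 B_seq=338 B_ack=5407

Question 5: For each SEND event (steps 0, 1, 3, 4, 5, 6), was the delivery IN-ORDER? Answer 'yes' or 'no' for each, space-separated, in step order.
Step 0: SEND seq=5000 -> in-order
Step 1: SEND seq=0 -> in-order
Step 3: SEND seq=5241 -> out-of-order
Step 4: SEND seq=5188 -> in-order
Step 5: SEND seq=5188 -> out-of-order
Step 6: SEND seq=172 -> in-order

Answer: yes yes no yes no yes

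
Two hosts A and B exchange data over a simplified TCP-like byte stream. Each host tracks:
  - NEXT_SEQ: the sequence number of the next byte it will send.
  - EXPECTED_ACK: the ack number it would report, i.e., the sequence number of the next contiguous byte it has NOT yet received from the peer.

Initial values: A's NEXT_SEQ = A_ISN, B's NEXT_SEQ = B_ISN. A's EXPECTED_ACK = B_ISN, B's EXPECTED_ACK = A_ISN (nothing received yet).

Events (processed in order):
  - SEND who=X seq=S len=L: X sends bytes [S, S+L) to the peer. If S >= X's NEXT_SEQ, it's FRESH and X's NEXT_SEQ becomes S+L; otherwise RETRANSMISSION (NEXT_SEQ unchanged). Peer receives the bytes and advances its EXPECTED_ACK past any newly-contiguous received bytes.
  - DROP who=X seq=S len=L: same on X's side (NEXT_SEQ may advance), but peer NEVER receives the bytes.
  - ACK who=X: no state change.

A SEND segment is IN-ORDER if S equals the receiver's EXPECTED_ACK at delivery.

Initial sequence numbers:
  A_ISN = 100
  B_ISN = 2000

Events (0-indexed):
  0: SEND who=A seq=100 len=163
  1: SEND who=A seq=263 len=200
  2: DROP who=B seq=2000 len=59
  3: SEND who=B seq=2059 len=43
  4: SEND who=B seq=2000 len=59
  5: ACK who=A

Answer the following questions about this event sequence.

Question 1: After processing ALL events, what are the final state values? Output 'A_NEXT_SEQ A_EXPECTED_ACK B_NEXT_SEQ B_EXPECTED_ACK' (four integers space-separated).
After event 0: A_seq=263 A_ack=2000 B_seq=2000 B_ack=263
After event 1: A_seq=463 A_ack=2000 B_seq=2000 B_ack=463
After event 2: A_seq=463 A_ack=2000 B_seq=2059 B_ack=463
After event 3: A_seq=463 A_ack=2000 B_seq=2102 B_ack=463
After event 4: A_seq=463 A_ack=2102 B_seq=2102 B_ack=463
After event 5: A_seq=463 A_ack=2102 B_seq=2102 B_ack=463

Answer: 463 2102 2102 463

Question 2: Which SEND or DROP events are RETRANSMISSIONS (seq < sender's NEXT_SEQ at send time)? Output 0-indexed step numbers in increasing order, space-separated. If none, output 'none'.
Step 0: SEND seq=100 -> fresh
Step 1: SEND seq=263 -> fresh
Step 2: DROP seq=2000 -> fresh
Step 3: SEND seq=2059 -> fresh
Step 4: SEND seq=2000 -> retransmit

Answer: 4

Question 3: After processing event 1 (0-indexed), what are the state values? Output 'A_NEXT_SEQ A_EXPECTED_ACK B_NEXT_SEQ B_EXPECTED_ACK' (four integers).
After event 0: A_seq=263 A_ack=2000 B_seq=2000 B_ack=263
After event 1: A_seq=463 A_ack=2000 B_seq=2000 B_ack=463

463 2000 2000 463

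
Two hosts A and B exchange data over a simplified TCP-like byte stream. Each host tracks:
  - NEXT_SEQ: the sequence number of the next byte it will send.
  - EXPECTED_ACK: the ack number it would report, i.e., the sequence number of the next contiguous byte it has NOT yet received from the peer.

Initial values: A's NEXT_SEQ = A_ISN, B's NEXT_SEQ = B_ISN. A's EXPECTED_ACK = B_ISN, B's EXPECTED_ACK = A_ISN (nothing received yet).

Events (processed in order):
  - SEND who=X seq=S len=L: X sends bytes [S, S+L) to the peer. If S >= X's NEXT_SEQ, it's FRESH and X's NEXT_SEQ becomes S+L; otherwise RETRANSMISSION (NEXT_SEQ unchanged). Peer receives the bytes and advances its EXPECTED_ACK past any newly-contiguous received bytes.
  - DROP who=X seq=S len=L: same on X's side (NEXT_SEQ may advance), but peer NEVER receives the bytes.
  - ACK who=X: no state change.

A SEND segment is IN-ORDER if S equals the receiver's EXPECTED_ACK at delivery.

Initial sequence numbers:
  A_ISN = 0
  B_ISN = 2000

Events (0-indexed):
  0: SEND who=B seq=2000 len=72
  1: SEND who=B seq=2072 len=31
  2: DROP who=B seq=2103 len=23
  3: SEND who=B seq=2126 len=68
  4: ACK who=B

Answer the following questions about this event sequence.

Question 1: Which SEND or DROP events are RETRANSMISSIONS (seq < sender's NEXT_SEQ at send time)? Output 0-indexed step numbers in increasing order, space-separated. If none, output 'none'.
Answer: none

Derivation:
Step 0: SEND seq=2000 -> fresh
Step 1: SEND seq=2072 -> fresh
Step 2: DROP seq=2103 -> fresh
Step 3: SEND seq=2126 -> fresh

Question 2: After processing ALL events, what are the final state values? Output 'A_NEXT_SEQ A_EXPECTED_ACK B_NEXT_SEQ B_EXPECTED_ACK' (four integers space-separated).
Answer: 0 2103 2194 0

Derivation:
After event 0: A_seq=0 A_ack=2072 B_seq=2072 B_ack=0
After event 1: A_seq=0 A_ack=2103 B_seq=2103 B_ack=0
After event 2: A_seq=0 A_ack=2103 B_seq=2126 B_ack=0
After event 3: A_seq=0 A_ack=2103 B_seq=2194 B_ack=0
After event 4: A_seq=0 A_ack=2103 B_seq=2194 B_ack=0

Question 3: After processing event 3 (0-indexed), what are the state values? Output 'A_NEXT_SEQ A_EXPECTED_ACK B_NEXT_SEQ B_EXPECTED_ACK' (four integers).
After event 0: A_seq=0 A_ack=2072 B_seq=2072 B_ack=0
After event 1: A_seq=0 A_ack=2103 B_seq=2103 B_ack=0
After event 2: A_seq=0 A_ack=2103 B_seq=2126 B_ack=0
After event 3: A_seq=0 A_ack=2103 B_seq=2194 B_ack=0

0 2103 2194 0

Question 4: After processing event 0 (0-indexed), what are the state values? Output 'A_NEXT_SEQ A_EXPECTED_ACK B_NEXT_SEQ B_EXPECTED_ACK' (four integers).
After event 0: A_seq=0 A_ack=2072 B_seq=2072 B_ack=0

0 2072 2072 0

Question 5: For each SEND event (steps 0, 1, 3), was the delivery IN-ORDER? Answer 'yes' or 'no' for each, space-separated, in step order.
Answer: yes yes no

Derivation:
Step 0: SEND seq=2000 -> in-order
Step 1: SEND seq=2072 -> in-order
Step 3: SEND seq=2126 -> out-of-order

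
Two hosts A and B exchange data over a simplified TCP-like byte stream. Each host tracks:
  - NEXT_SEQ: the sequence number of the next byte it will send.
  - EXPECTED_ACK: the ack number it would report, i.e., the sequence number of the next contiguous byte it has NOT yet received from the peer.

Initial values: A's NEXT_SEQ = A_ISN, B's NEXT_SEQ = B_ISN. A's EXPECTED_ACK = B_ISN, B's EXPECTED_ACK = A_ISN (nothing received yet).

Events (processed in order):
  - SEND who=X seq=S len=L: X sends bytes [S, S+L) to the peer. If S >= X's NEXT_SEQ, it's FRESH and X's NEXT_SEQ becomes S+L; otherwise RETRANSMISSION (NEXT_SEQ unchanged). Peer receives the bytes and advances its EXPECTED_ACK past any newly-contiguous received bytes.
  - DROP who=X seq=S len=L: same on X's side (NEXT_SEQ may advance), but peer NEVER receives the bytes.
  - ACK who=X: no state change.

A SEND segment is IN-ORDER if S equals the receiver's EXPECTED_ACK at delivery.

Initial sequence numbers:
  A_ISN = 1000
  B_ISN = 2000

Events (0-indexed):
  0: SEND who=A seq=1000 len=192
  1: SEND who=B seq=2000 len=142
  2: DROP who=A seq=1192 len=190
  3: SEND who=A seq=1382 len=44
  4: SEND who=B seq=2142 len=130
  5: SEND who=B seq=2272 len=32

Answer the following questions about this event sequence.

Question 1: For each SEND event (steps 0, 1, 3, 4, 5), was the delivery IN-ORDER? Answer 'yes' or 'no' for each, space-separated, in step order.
Step 0: SEND seq=1000 -> in-order
Step 1: SEND seq=2000 -> in-order
Step 3: SEND seq=1382 -> out-of-order
Step 4: SEND seq=2142 -> in-order
Step 5: SEND seq=2272 -> in-order

Answer: yes yes no yes yes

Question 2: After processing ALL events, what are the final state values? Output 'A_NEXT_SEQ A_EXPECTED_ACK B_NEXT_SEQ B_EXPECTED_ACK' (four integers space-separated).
Answer: 1426 2304 2304 1192

Derivation:
After event 0: A_seq=1192 A_ack=2000 B_seq=2000 B_ack=1192
After event 1: A_seq=1192 A_ack=2142 B_seq=2142 B_ack=1192
After event 2: A_seq=1382 A_ack=2142 B_seq=2142 B_ack=1192
After event 3: A_seq=1426 A_ack=2142 B_seq=2142 B_ack=1192
After event 4: A_seq=1426 A_ack=2272 B_seq=2272 B_ack=1192
After event 5: A_seq=1426 A_ack=2304 B_seq=2304 B_ack=1192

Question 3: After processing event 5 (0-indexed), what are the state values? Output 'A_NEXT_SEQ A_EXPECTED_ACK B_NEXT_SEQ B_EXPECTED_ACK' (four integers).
After event 0: A_seq=1192 A_ack=2000 B_seq=2000 B_ack=1192
After event 1: A_seq=1192 A_ack=2142 B_seq=2142 B_ack=1192
After event 2: A_seq=1382 A_ack=2142 B_seq=2142 B_ack=1192
After event 3: A_seq=1426 A_ack=2142 B_seq=2142 B_ack=1192
After event 4: A_seq=1426 A_ack=2272 B_seq=2272 B_ack=1192
After event 5: A_seq=1426 A_ack=2304 B_seq=2304 B_ack=1192

1426 2304 2304 1192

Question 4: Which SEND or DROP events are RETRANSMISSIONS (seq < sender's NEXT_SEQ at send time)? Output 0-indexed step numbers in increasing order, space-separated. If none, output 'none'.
Step 0: SEND seq=1000 -> fresh
Step 1: SEND seq=2000 -> fresh
Step 2: DROP seq=1192 -> fresh
Step 3: SEND seq=1382 -> fresh
Step 4: SEND seq=2142 -> fresh
Step 5: SEND seq=2272 -> fresh

Answer: none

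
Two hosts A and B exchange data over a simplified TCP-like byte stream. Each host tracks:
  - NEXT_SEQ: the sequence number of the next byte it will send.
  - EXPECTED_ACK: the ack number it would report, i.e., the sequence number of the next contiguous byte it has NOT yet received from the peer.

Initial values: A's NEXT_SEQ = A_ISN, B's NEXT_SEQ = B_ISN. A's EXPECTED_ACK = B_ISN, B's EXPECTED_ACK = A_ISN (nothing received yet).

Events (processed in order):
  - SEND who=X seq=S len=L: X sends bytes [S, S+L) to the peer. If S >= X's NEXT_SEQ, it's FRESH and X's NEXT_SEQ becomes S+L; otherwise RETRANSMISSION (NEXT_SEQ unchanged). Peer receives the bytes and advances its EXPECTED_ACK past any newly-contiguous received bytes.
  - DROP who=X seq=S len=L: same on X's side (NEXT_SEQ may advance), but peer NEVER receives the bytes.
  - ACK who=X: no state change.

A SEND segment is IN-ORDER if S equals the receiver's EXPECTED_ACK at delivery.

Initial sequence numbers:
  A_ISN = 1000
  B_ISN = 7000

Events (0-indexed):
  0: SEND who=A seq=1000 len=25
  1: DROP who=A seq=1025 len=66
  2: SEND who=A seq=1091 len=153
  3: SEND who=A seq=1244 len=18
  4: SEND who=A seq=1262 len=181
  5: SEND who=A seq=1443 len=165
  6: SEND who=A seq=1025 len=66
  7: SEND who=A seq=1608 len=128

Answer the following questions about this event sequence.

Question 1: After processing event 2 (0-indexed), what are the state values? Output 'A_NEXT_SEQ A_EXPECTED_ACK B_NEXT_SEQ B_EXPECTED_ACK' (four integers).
After event 0: A_seq=1025 A_ack=7000 B_seq=7000 B_ack=1025
After event 1: A_seq=1091 A_ack=7000 B_seq=7000 B_ack=1025
After event 2: A_seq=1244 A_ack=7000 B_seq=7000 B_ack=1025

1244 7000 7000 1025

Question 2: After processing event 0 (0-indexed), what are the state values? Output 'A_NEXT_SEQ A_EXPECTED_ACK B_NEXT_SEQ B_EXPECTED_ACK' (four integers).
After event 0: A_seq=1025 A_ack=7000 B_seq=7000 B_ack=1025

1025 7000 7000 1025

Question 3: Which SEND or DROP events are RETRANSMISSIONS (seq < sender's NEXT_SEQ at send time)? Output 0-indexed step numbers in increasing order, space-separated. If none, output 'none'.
Step 0: SEND seq=1000 -> fresh
Step 1: DROP seq=1025 -> fresh
Step 2: SEND seq=1091 -> fresh
Step 3: SEND seq=1244 -> fresh
Step 4: SEND seq=1262 -> fresh
Step 5: SEND seq=1443 -> fresh
Step 6: SEND seq=1025 -> retransmit
Step 7: SEND seq=1608 -> fresh

Answer: 6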